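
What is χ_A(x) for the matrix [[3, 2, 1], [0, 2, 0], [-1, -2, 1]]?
χ_A(x) = (x - 2)^3

xI - A = [[x - 3, -2, -1], [0, x - 2, 0], [1, 2, x - 1]].

Expanding det(xI - A) along the first row:
det(xI - A) = + (x - 3)·det([[x - 2, 0], [2, x - 1]]) - (-2)·det([[0, 0], [1, x - 1]]) + (-1)·det([[0, x - 2], [1, 2]]).

Evaluating gives χ_A(x) = x^3 - 6x^2 + 12x - 8 = (x - 2)^3.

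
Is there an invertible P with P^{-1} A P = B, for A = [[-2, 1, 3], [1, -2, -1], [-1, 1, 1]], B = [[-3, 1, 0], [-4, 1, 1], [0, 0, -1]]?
Two matrices over a field are similar if and only if they have the same invariant factors.

Both A and B have characteristic polynomial (x + 1)^3 and minimal polynomial (x + 1)^3. Computing further, both have invariant factors (x + 1)^3. Hence A and B are similar.

Yes.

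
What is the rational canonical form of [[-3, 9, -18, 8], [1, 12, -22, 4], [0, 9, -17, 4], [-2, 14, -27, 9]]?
R = [[0, 0, 0, -1], [1, 0, 0, 1], [0, 1, 0, 4], [0, 0, 1, 1]]

The invariant factors of A (the non-unit diagonal entries of the Smith normal form of xI - A over ℚ[x]) are (x + 1)^2(x^2 - 3x + 1), each dividing the next. The characteristic polynomial is their product, (x + 1)^2(x^2 - 3x + 1).

The rational canonical form is the block-diagonal matrix of companion matrices C(f_i):
R = [[0, 0, 0, -1], [1, 0, 0, 1], [0, 1, 0, 4], [0, 0, 1, 1]].

Note the characteristic polynomial does not split into linear factors over ℚ, so A has no Jordan form over ℚ; the rational canonical form exists over any field.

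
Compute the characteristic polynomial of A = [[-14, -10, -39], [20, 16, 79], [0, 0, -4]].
xI - A = [[x + 14, 10, 39], [-20, x - 16, -79], [0, 0, x + 4]].

Expanding det(xI - A) along the first row:
det(xI - A) = + (x + 14)·det([[x - 16, -79], [0, x + 4]]) - (10)·det([[-20, -79], [0, x + 4]]) + (39)·det([[-20, x - 16], [0, 0]]).

Evaluating gives χ_A(x) = x^3 + 2x^2 - 32x - 96 = (x - 6)(x + 4)^2.

χ_A(x) = (x - 6)(x + 4)^2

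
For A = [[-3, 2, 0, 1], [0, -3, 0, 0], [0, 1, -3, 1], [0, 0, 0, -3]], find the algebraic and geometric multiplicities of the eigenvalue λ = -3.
The characteristic polynomial is (x + 3)^4, so the factor x + 3 appears with exponent 4: the algebraic multiplicity is 4.

rank(A + 3I) = 2, so the eigenspace has dimension 4 - 2 = 2: the geometric multiplicity is 2.

Since 2 < 4, A is not diagonalizable.

algebraic multiplicity 4, geometric multiplicity 2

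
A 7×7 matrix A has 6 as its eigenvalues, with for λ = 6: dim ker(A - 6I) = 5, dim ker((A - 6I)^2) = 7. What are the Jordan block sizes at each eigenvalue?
λ = 6: successive nullity increments [5, 2] count blocks of size ≥ k; block sizes are [2, 2, 1, 1, 1].

Jordan blocks: (6, 2), (6, 2), (6, 1), (6, 1), (6, 1)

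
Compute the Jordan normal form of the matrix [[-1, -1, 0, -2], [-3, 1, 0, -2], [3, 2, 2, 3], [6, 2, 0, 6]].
The characteristic polynomial is det(xI - A) = (x - 2)^4, so the eigenvalues are 2 (algebraic multiplicity 4).

For λ = 2: rank(A - 2I) = 2, rank((A - 2I)^2) = 1, rank((A - 2I)^3) = 0. The eigenspace has dimension 4 - 2 = 2, so there are 2 Jordan blocks; the rank sequence gives block sizes [3, 1].

Assembling the blocks gives the Jordan form J above.

J = [[2, 1, 0, 0], [0, 2, 1, 0], [0, 0, 2, 0], [0, 0, 0, 2]]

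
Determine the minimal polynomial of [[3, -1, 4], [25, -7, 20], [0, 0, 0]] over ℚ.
m_A(x) = x(x + 2)^2

The characteristic polynomial factors as x(x + 2)^2. The minimal polynomial is ∏(x - λ)^{k_λ} where k_λ is the size of the largest Jordan block at λ.

For λ = -2: rank(A + 2I) = 2, and the largest Jordan block has size 2 (the smallest k with rank((A + 2I)^k) = rank((A + 2I)^(k+1))).
For λ = 0: rank(A) = 2, and the largest Jordan block has size 1 (the smallest k with rank(A^k) = rank(A^(k+1))).

So m_A(x) = x(x + 2)^2.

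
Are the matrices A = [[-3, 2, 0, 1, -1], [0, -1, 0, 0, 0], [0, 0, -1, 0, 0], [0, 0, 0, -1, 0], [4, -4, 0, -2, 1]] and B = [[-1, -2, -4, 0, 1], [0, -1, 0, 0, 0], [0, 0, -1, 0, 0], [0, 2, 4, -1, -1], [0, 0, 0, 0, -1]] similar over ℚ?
Two matrices over a field are similar if and only if they have the same invariant factors.

Both A and B have characteristic polynomial (x + 1)^5 and minimal polynomial (x + 1)^2. Computing further, both have invariant factors x + 1, x + 1, x + 1, (x + 1)^2. Hence A and B are similar.

Yes.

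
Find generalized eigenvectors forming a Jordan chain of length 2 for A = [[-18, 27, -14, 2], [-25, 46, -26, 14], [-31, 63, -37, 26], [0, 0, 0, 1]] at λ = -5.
v_1 = [[0, 1, 2, 0]]^T, v_2 = [[-1, -1, -1, 0]]^T

We seek v_1 ∈ ker((A + 5I)^2) \ ker(A + 5I), then set v_{i+1} = (A + 5I) v_i.

One such chain is v_1 = [[0, 1, 2, 0]]^T, v_2 = [[-1, -1, -1, 0]]^T. Check: (A + 5I) v_2 = [[0, 0, 0, 0]]^T = 0.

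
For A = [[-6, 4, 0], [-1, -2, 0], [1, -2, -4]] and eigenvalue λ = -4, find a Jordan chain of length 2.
We seek v_1 ∈ ker((A + 4I)^2) \ ker(A + 4I), then set v_{i+1} = (A + 4I) v_i.

One such chain is v_1 = [[1, 1, 0]]^T, v_2 = [[2, 1, -1]]^T. Check: (A + 4I) v_2 = [[0, 0, 0]]^T = 0.

v_1 = [[1, 1, 0]]^T, v_2 = [[2, 1, -1]]^T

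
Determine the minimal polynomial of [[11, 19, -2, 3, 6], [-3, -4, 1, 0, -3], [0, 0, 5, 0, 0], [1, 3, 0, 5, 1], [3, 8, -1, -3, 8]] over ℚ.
m_A(x) = (x - 5)^3

The characteristic polynomial factors as (x - 5)^5. The minimal polynomial is ∏(x - λ)^{k_λ} where k_λ is the size of the largest Jordan block at λ.

For λ = 5: rank(A - 5I) = 3, and the largest Jordan block has size 3 (the smallest k with rank((A - 5I)^k) = rank((A - 5I)^(k+1))).

So m_A(x) = (x - 5)^3.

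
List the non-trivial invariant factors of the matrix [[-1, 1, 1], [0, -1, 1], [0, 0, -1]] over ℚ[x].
(x + 1)^3

The Jordan structure of A has elementary divisors (x + 1)^3. Arranging the block sizes at each eigenvalue in decreasing order and taking row products gives the invariant factors.

Invariant factors (smallest first, each dividing the next): (x + 1)^3.

Check: the last factor (x + 1)^3 is the minimal polynomial, and the product (x + 1)^3 is the characteristic polynomial.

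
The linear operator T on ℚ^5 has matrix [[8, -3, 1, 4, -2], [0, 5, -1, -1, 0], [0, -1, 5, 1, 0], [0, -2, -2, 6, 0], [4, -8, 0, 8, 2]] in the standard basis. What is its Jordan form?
The characteristic polynomial is det(xI - A) = (x - 6)^3(x - 4)^2, so the eigenvalues are 4 (algebraic multiplicity 2), 6 (algebraic multiplicity 3).

For λ = 4: rank(A - 4I) = 4, rank((A - 4I)^2) = 3. The eigenspace has dimension 5 - 4 = 1, so there is 1 Jordan block; the rank sequence gives block sizes [2].

For λ = 6: rank(A - 6I) = 3, rank((A - 6I)^2) = 2. The eigenspace has dimension 5 - 3 = 2, so there are 2 Jordan blocks; the rank sequence gives block sizes [2, 1].

Assembling the blocks gives the Jordan form J above.

J = [[4, 1, 0, 0, 0], [0, 4, 0, 0, 0], [0, 0, 6, 1, 0], [0, 0, 0, 6, 0], [0, 0, 0, 0, 6]]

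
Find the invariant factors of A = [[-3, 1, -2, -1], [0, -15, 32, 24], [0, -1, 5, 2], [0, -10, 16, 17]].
(x - 5)^2(x + 3)^2

The Jordan structure of A has elementary divisors (x + 3)^2, (x - 5)^2. Arranging the block sizes at each eigenvalue in decreasing order and taking row products gives the invariant factors.

Invariant factors (smallest first, each dividing the next): (x - 5)^2(x + 3)^2.

Check: the last factor (x - 5)^2(x + 3)^2 is the minimal polynomial, and the product (x - 5)^2(x + 3)^2 is the characteristic polynomial.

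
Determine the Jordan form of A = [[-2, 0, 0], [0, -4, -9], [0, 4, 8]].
J = [[-2, 0, 0], [0, 2, 1], [0, 0, 2]]

The characteristic polynomial is det(xI - A) = (x - 2)^2(x + 2), so the eigenvalues are -2 (algebraic multiplicity 1), 2 (algebraic multiplicity 2).

For λ = -2: algebraic multiplicity 1 gives one 1×1 block.

For λ = 2: rank(A - 2I) = 2, rank((A - 2I)^2) = 1. The eigenspace has dimension 3 - 2 = 1, so there is 1 Jordan block; the rank sequence gives block sizes [2].

Assembling the blocks gives the Jordan form J above.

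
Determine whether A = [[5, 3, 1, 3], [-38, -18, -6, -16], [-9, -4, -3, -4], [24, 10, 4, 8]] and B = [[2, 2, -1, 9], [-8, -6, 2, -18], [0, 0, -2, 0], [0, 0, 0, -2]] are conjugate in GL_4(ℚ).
Both have characteristic polynomial (x + 2)^4, but the minimal polynomial of A is (x + 2)^3 while the minimal polynomial of B is (x + 2)^2. The minimal polynomial is a similarity invariant, so A and B are not similar.

No.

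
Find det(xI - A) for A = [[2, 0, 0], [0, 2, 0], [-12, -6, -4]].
xI - A = [[x - 2, 0, 0], [0, x - 2, 0], [12, 6, x + 4]].

Expanding det(xI - A) along the first row:
det(xI - A) = + (x - 2)·det([[x - 2, 0], [6, x + 4]]) - (0)·det([[0, 0], [12, x + 4]]) + (0)·det([[0, x - 2], [12, 6]]).

Evaluating gives χ_A(x) = x^3 - 12x + 16 = (x - 2)^2(x + 4).

χ_A(x) = (x - 2)^2(x + 4)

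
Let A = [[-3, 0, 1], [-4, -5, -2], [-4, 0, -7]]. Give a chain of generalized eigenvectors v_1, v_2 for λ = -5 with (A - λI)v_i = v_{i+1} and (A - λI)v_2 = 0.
v_1 = [[0, 1, 1]]^T, v_2 = [[1, -2, -2]]^T

We seek v_1 ∈ ker((A + 5I)^2) \ ker(A + 5I), then set v_{i+1} = (A + 5I) v_i.

One such chain is v_1 = [[0, 1, 1]]^T, v_2 = [[1, -2, -2]]^T. Check: (A + 5I) v_2 = [[0, 0, 0]]^T = 0.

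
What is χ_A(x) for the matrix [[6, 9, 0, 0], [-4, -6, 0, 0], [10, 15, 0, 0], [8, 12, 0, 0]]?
xI - A = [[x - 6, -9, 0, 0], [4, x + 6, 0, 0], [-10, -15, x, 0], [-8, -12, 0, x]].

Expanding det(xI - A) along the first row:
det(xI - A) = + (x - 6)·det([[x + 6, 0, 0], [-15, x, 0], [-12, 0, x]]) - (-9)·det([[4, 0, 0], [-10, x, 0], [-8, 0, x]]) + (0)·det([[4, x + 6, 0], [-10, -15, 0], [-8, -12, x]]) - (0)·det([[4, x + 6, 0], [-10, -15, x], [-8, -12, 0]]).

Evaluating gives χ_A(x) = x^4.

χ_A(x) = x^4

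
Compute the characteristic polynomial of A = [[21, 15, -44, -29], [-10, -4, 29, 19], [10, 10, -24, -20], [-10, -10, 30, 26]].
χ_A(x) = (x - 6)^3(x - 1)

xI - A = [[x - 21, -15, 44, 29], [10, x + 4, -29, -19], [-10, -10, x + 24, 20], [10, 10, -30, x - 26]].

Expanding det(xI - A) along the first row:
det(xI - A) = + (x - 21)·det([[x + 4, -29, -19], [-10, x + 24, 20], [10, -30, x - 26]]) - (-15)·det([[10, -29, -19], [-10, x + 24, 20], [10, -30, x - 26]]) + (44)·det([[10, x + 4, -19], [-10, -10, 20], [10, 10, x - 26]]) - (29)·det([[10, x + 4, -29], [-10, -10, x + 24], [10, 10, -30]]).

Evaluating gives χ_A(x) = x^4 - 19x^3 + 126x^2 - 324x + 216 = (x - 6)^3(x - 1).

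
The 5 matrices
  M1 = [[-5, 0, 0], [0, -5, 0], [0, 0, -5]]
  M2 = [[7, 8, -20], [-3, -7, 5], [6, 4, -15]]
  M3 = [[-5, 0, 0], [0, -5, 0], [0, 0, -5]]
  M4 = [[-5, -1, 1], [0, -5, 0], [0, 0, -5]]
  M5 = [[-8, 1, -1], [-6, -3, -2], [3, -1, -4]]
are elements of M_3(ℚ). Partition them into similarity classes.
2 classes: {M1, M3}, {M2, M4, M5}

Characteristic polynomials: χ_{M1} = (x + 5)^3, χ_{M2} = (x + 5)^3, χ_{M3} = (x + 5)^3, χ_{M4} = (x + 5)^3, χ_{M5} = (x + 5)^3.

{M1, M3}: invariant factors x + 5, x + 5, x + 5.

{M2, M4, M5}: invariant factors x + 5, (x + 5)^2.

Matrices are similar if and only if their invariant-factor lists agree; the partition into similarity classes is {M1, M3}, {M2, M4, M5}.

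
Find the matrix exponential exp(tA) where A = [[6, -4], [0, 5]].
e^{tA} = [[e^{6*t}, 4*(1 - e^{t})*e^{5*t}], [0, e^{5*t}]]

A has Jordan form J = [[5, 0], [0, 6]] with A = PJP^{-1}, so e^{tA} = P e^{tJ} P^{-1}.

For a Jordan block J_k(λ), e^{tJ_k(λ)} = e^{λt} · (I + tN + t^2 N^2/2! + ... + t^{k-1} N^{k-1}/(k-1)!) where N is the nilpotent superdiagonal part.

Assembling the blocks and conjugating back gives the entries of e^{tA} as shown above.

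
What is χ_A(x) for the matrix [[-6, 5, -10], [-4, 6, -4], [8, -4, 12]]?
χ_A(x) = (x - 4)^3

xI - A = [[x + 6, -5, 10], [4, x - 6, 4], [-8, 4, x - 12]].

Expanding det(xI - A) along the first row:
det(xI - A) = + (x + 6)·det([[x - 6, 4], [4, x - 12]]) - (-5)·det([[4, 4], [-8, x - 12]]) + (10)·det([[4, x - 6], [-8, 4]]).

Evaluating gives χ_A(x) = x^3 - 12x^2 + 48x - 64 = (x - 4)^3.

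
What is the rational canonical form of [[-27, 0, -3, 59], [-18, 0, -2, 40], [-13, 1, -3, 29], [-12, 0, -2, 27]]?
R = [[0, 0, 0, -12], [1, 0, 0, -4], [0, 1, 0, 0], [0, 0, 1, -3]]

The invariant factors of A (the non-unit diagonal entries of the Smith normal form of xI - A over ℚ[x]) are (x + 3)(x^3 + 4), each dividing the next. The characteristic polynomial is their product, (x + 3)(x^3 + 4).

The rational canonical form is the block-diagonal matrix of companion matrices C(f_i):
R = [[0, 0, 0, -12], [1, 0, 0, -4], [0, 1, 0, 0], [0, 0, 1, -3]].

Note the characteristic polynomial does not split into linear factors over ℚ, so A has no Jordan form over ℚ; the rational canonical form exists over any field.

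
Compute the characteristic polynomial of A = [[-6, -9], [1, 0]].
χ_A(x) = (x + 3)^2

xI - A = [[x + 6, 9], [-1, x]].

Expanding det(xI - A) along the first row:
det(xI - A) = + (x + 6)·det([[x]]) - (9)·det([[-1]]).

Evaluating gives χ_A(x) = x^2 + 6x + 9 = (x + 3)^2.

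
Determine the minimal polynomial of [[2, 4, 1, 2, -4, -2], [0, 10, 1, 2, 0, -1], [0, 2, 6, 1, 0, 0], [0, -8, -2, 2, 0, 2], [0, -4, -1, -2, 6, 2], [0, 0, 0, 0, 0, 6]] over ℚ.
m_A(x) = (x - 6)^3(x - 2)

The characteristic polynomial factors as (x - 6)^5(x - 2). The minimal polynomial is ∏(x - λ)^{k_λ} where k_λ is the size of the largest Jordan block at λ.

For λ = 2: rank(A - 2I) = 5, and the largest Jordan block has size 1 (the smallest k with rank((A - 2I)^k) = rank((A - 2I)^(k+1))).
For λ = 6: rank(A - 6I) = 4, and the largest Jordan block has size 3 (the smallest k with rank((A - 6I)^k) = rank((A - 6I)^(k+1))).

So m_A(x) = (x - 6)^3(x - 2).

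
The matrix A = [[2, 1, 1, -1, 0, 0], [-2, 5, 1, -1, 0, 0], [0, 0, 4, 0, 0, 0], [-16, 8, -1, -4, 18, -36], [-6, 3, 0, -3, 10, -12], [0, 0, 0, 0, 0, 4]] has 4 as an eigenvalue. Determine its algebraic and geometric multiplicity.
algebraic multiplicity 5, geometric multiplicity 4

The characteristic polynomial is (x - 4)^5(x - 1), so the factor x - 4 appears with exponent 5: the algebraic multiplicity is 5.

rank(A - 4I) = 2, so the eigenspace has dimension 6 - 2 = 4: the geometric multiplicity is 4.

Since 4 < 5, A is not diagonalizable.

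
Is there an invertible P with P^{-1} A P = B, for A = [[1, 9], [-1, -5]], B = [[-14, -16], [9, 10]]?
Yes.

Two matrices over a field are similar if and only if they have the same invariant factors.

Both A and B have characteristic polynomial (x + 2)^2 and minimal polynomial (x + 2)^2. Computing further, both have invariant factors (x + 2)^2. Hence A and B are similar.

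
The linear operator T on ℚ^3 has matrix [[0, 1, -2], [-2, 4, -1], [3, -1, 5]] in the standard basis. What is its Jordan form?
The characteristic polynomial is det(xI - A) = (x - 3)^3, so the eigenvalues are 3 (algebraic multiplicity 3).

For λ = 3: rank(A - 3I) = 2, rank((A - 3I)^2) = 1, rank((A - 3I)^3) = 0. The eigenspace has dimension 3 - 2 = 1, so there is 1 Jordan block; the rank sequence gives block sizes [3].

Assembling the blocks gives the Jordan form J above.

J = [[3, 1, 0], [0, 3, 1], [0, 0, 3]]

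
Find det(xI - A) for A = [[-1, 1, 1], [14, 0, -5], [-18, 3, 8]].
xI - A = [[x + 1, -1, -1], [-14, x, 5], [18, -3, x - 8]].

Expanding det(xI - A) along the first row:
det(xI - A) = + (x + 1)·det([[x, 5], [-3, x - 8]]) - (-1)·det([[-14, 5], [18, x - 8]]) + (-1)·det([[-14, x], [18, -3]]).

Evaluating gives χ_A(x) = x^3 - 7x^2 + 11x - 5 = (x - 5)(x - 1)^2.

χ_A(x) = (x - 5)(x - 1)^2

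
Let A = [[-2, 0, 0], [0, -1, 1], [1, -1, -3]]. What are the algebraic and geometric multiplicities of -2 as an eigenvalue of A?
The characteristic polynomial is (x + 2)^3, so the factor x + 2 appears with exponent 3: the algebraic multiplicity is 3.

rank(A + 2I) = 2, so the eigenspace has dimension 3 - 2 = 1: the geometric multiplicity is 1.

Since 1 < 3, A is not diagonalizable.

algebraic multiplicity 3, geometric multiplicity 1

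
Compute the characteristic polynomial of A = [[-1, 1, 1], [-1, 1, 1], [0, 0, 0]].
χ_A(x) = x^3

xI - A = [[x + 1, -1, -1], [1, x - 1, -1], [0, 0, x]].

Expanding det(xI - A) along the first row:
det(xI - A) = + (x + 1)·det([[x - 1, -1], [0, x]]) - (-1)·det([[1, -1], [0, x]]) + (-1)·det([[1, x - 1], [0, 0]]).

Evaluating gives χ_A(x) = x^3.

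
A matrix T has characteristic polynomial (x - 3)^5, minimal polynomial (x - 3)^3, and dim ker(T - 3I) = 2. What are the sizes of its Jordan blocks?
λ = 3: algebraic multiplicity 5 (exponent in χ_T), largest block size 3 (exponent in m_T), 2 blocks (geometric multiplicity). These force block sizes [3, 2].

Jordan blocks: (3, 3), (3, 2)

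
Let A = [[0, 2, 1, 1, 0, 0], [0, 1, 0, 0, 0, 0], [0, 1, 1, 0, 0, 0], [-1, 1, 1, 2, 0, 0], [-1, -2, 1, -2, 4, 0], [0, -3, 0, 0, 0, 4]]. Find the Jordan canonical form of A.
The characteristic polynomial is det(xI - A) = (x - 4)^2(x - 1)^4, so the eigenvalues are 1 (algebraic multiplicity 4), 4 (algebraic multiplicity 2).

For λ = 1: rank(A - I) = 4, rank((A - I)^2) = 2. The eigenspace has dimension 6 - 4 = 2, so there are 2 Jordan blocks; the rank sequence gives block sizes [2, 2].

For λ = 4: rank(A - 4I) = 4. The eigenspace has dimension 6 - 4 = 2, so there are 2 Jordan blocks; the rank sequence gives block sizes [1, 1].

Assembling the blocks gives the Jordan form J above.

J = [[1, 1, 0, 0, 0, 0], [0, 1, 0, 0, 0, 0], [0, 0, 1, 1, 0, 0], [0, 0, 0, 1, 0, 0], [0, 0, 0, 0, 4, 0], [0, 0, 0, 0, 0, 4]]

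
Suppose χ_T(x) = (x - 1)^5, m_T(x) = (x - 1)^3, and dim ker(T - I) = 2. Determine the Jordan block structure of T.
Jordan blocks: (1, 3), (1, 2)

λ = 1: algebraic multiplicity 5 (exponent in χ_T), largest block size 3 (exponent in m_T), 2 blocks (geometric multiplicity). These force block sizes [3, 2].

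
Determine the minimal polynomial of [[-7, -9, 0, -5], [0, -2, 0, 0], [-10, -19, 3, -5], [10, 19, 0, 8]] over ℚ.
m_A(x) = (x - 3)(x + 2)^2

The characteristic polynomial factors as (x - 3)^2(x + 2)^2. The minimal polynomial is ∏(x - λ)^{k_λ} where k_λ is the size of the largest Jordan block at λ.

For λ = -2: rank(A + 2I) = 3, and the largest Jordan block has size 2 (the smallest k with rank((A + 2I)^k) = rank((A + 2I)^(k+1))).
For λ = 3: rank(A - 3I) = 2, and the largest Jordan block has size 1 (the smallest k with rank((A - 3I)^k) = rank((A - 3I)^(k+1))).

So m_A(x) = (x - 3)(x + 2)^2.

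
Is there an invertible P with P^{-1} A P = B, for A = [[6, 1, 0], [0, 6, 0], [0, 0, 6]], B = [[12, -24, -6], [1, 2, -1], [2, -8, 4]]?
Two matrices over a field are similar if and only if they have the same invariant factors.

Both A and B have characteristic polynomial (x - 6)^3 and minimal polynomial (x - 6)^2. Computing further, both have invariant factors x - 6, (x - 6)^2. Hence A and B are similar.

Yes.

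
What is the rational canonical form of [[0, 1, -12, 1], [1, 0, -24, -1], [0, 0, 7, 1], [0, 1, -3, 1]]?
The invariant factors of A (the non-unit diagonal entries of the Smith normal form of xI - A over ℚ[x]) are (x^2 - 4x - 3)^2, each dividing the next. The characteristic polynomial is their product, (x^2 - 4x - 3)^2.

The rational canonical form is the block-diagonal matrix of companion matrices C(f_i):
R = [[0, 0, 0, -9], [1, 0, 0, -24], [0, 1, 0, -10], [0, 0, 1, 8]].

Note the characteristic polynomial does not split into linear factors over ℚ, so A has no Jordan form over ℚ; the rational canonical form exists over any field.

R = [[0, 0, 0, -9], [1, 0, 0, -24], [0, 1, 0, -10], [0, 0, 1, 8]]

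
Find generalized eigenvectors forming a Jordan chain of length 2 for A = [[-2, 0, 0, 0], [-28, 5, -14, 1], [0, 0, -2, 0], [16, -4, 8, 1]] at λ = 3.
v_1 = [[0, 0, 0, 1]]^T, v_2 = [[0, 1, 0, -2]]^T

We seek v_1 ∈ ker((A - 3I)^2) \ ker(A - 3I), then set v_{i+1} = (A - 3I) v_i.

One such chain is v_1 = [[0, 0, 0, 1]]^T, v_2 = [[0, 1, 0, -2]]^T. Check: (A - 3I) v_2 = [[0, 0, 0, 0]]^T = 0.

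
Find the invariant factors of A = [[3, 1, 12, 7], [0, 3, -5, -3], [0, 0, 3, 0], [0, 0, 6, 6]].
(x - 6)(x - 3)^3

The Jordan structure of A has elementary divisors (x - 3)^3, (x - 6). Arranging the block sizes at each eigenvalue in decreasing order and taking row products gives the invariant factors.

Invariant factors (smallest first, each dividing the next): (x - 6)(x - 3)^3.

Check: the last factor (x - 6)(x - 3)^3 is the minimal polynomial, and the product (x - 6)(x - 3)^3 is the characteristic polynomial.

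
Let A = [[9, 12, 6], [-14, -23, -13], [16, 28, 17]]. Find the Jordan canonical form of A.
The characteristic polynomial is det(xI - A) = (x - 3)^2(x + 3), so the eigenvalues are -3 (algebraic multiplicity 1), 3 (algebraic multiplicity 2).

For λ = -3: algebraic multiplicity 1 gives one 1×1 block.

For λ = 3: rank(A - 3I) = 2, rank((A - 3I)^2) = 1. The eigenspace has dimension 3 - 2 = 1, so there is 1 Jordan block; the rank sequence gives block sizes [2].

Assembling the blocks gives the Jordan form J above.

J = [[-3, 0, 0], [0, 3, 1], [0, 0, 3]]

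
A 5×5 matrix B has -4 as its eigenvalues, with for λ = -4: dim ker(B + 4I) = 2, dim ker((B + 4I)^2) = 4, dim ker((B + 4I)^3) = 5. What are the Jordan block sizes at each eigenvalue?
λ = -4: successive nullity increments [2, 2, 1] count blocks of size ≥ k; block sizes are [3, 2].

Jordan blocks: (-4, 3), (-4, 2)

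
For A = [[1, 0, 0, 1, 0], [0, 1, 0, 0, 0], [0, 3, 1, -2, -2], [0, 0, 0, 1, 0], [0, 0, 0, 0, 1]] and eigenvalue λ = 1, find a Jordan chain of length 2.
We seek v_1 ∈ ker((A - I)^2) \ ker(A - I), then set v_{i+1} = (A - I) v_i.

One such chain is v_1 = [[0, 1, 0, 0, 1]]^T, v_2 = [[0, 0, 1, 0, 0]]^T. Check: (A - I) v_2 = [[0, 0, 0, 0, 0]]^T = 0.

v_1 = [[0, 1, 0, 0, 1]]^T, v_2 = [[0, 0, 1, 0, 0]]^T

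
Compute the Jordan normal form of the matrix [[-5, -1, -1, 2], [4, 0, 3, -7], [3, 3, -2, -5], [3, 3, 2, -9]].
The characteristic polynomial is det(xI - A) = (x + 4)^4, so the eigenvalues are -4 (algebraic multiplicity 4).

For λ = -4: rank(A + 4I) = 2, rank((A + 4I)^2) = 0. The eigenspace has dimension 4 - 2 = 2, so there are 2 Jordan blocks; the rank sequence gives block sizes [2, 2].

Assembling the blocks gives the Jordan form J above.

J = [[-4, 1, 0, 0], [0, -4, 0, 0], [0, 0, -4, 1], [0, 0, 0, -4]]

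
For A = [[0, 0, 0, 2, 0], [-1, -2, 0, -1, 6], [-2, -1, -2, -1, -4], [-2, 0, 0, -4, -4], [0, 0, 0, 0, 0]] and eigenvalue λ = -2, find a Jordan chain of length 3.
v_1 = [[1, -2, 1, 0, 0]]^T, v_2 = [[2, -1, 0, -2, 0]]^T, v_3 = [[0, 0, -1, 0, 0]]^T

We seek v_1 ∈ ker((A + 2I)^3) \ ker((A + 2I)^2), then set v_{i+1} = (A + 2I) v_i.

One such chain is v_1 = [[1, -2, 1, 0, 0]]^T, v_2 = [[2, -1, 0, -2, 0]]^T, v_3 = [[0, 0, -1, 0, 0]]^T. Check: (A + 2I) v_3 = [[0, 0, 0, 0, 0]]^T = 0.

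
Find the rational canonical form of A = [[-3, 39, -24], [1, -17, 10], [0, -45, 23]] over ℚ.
The invariant factors of A (the non-unit diagonal entries of the Smith normal form of xI - A over ℚ[x]) are (x - 3)(x^2 + 2), each dividing the next. The characteristic polynomial is their product, (x - 3)(x^2 + 2).

The rational canonical form is the block-diagonal matrix of companion matrices C(f_i):
R = [[0, 0, 6], [1, 0, -2], [0, 1, 3]].

Note the characteristic polynomial does not split into linear factors over ℚ, so A has no Jordan form over ℚ; the rational canonical form exists over any field.

R = [[0, 0, 6], [1, 0, -2], [0, 1, 3]]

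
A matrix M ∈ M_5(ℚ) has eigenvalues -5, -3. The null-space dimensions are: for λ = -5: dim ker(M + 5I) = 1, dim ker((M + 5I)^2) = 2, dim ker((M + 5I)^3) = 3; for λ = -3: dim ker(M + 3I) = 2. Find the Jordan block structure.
λ = -5: successive nullity increments [1, 1, 1] count blocks of size ≥ k; block sizes are [3].
λ = -3: successive nullity increments [2] count blocks of size ≥ k; block sizes are [1, 1].

Jordan blocks: (-5, 3), (-3, 1), (-3, 1)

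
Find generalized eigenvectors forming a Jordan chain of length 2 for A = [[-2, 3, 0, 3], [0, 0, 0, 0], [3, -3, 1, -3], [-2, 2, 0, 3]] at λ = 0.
We seek v_1 ∈ ker(A^2) \ ker(A), then set v_{i+1} = A v_i.

One such chain is v_1 = [[0, 1, 0, 0]]^T, v_2 = [[3, 0, -3, 2]]^T. Check: A v_2 = [[0, 0, 0, 0]]^T = 0.

v_1 = [[0, 1, 0, 0]]^T, v_2 = [[3, 0, -3, 2]]^T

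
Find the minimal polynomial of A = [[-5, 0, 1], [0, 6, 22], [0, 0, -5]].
m_A(x) = (x - 6)(x + 5)^2

The characteristic polynomial factors as (x - 6)(x + 5)^2. The minimal polynomial is ∏(x - λ)^{k_λ} where k_λ is the size of the largest Jordan block at λ.

For λ = -5: rank(A + 5I) = 2, and the largest Jordan block has size 2 (the smallest k with rank((A + 5I)^k) = rank((A + 5I)^(k+1))).
For λ = 6: rank(A - 6I) = 2, and the largest Jordan block has size 1 (the smallest k with rank((A - 6I)^k) = rank((A - 6I)^(k+1))).

So m_A(x) = (x - 6)(x + 5)^2.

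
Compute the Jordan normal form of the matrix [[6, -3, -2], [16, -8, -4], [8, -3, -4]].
The characteristic polynomial is det(xI - A) = (x + 2)^3, so the eigenvalues are -2 (algebraic multiplicity 3).

For λ = -2: rank(A + 2I) = 1, rank((A + 2I)^2) = 0. The eigenspace has dimension 3 - 1 = 2, so there are 2 Jordan blocks; the rank sequence gives block sizes [2, 1].

Assembling the blocks gives the Jordan form J above.

J = [[-2, 1, 0], [0, -2, 0], [0, 0, -2]]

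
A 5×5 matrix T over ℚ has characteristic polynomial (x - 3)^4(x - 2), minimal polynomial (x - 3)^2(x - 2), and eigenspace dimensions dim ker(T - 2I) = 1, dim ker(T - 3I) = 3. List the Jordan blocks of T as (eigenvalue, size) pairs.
Jordan blocks: (2, 1), (3, 2), (3, 1), (3, 1)

λ = 2: algebraic multiplicity 1 (exponent in χ_T), largest block size 1 (exponent in m_T), 1 block (geometric multiplicity). This forces block sizes [1].
λ = 3: algebraic multiplicity 4 (exponent in χ_T), largest block size 2 (exponent in m_T), 3 blocks (geometric multiplicity). These force block sizes [2, 1, 1].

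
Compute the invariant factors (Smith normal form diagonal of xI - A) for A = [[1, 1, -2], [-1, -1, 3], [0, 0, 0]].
The Jordan structure of A has elementary divisors x^3. Arranging the block sizes at each eigenvalue in decreasing order and taking row products gives the invariant factors.

Invariant factors (smallest first, each dividing the next): x^3.

Check: the last factor x^3 is the minimal polynomial, and the product x^3 is the characteristic polynomial.

x^3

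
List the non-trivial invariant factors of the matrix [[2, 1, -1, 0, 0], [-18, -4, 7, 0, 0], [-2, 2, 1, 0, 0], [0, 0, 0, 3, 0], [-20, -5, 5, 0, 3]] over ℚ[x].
x - 3, x - 3, (x - 3)(x + 2)^2

The Jordan structure of A has elementary divisors (x + 2)^2, (x - 3), (x - 3), (x - 3). Arranging the block sizes at each eigenvalue in decreasing order and taking row products gives the invariant factors.

Invariant factors (smallest first, each dividing the next): x - 3, x - 3, (x - 3)(x + 2)^2.

Check: the last factor (x - 3)(x + 2)^2 is the minimal polynomial, and the product (x - 3)^3(x + 2)^2 is the characteristic polynomial.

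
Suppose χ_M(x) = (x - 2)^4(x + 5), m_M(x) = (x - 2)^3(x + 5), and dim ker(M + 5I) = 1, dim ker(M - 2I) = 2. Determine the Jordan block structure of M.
Jordan blocks: (-5, 1), (2, 3), (2, 1)

λ = -5: algebraic multiplicity 1 (exponent in χ_M), largest block size 1 (exponent in m_M), 1 block (geometric multiplicity). This forces block sizes [1].
λ = 2: algebraic multiplicity 4 (exponent in χ_M), largest block size 3 (exponent in m_M), 2 blocks (geometric multiplicity). These force block sizes [3, 1].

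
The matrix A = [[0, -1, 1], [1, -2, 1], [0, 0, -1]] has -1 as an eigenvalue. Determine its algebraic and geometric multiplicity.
algebraic multiplicity 3, geometric multiplicity 2

The characteristic polynomial is (x + 1)^3, so the factor x + 1 appears with exponent 3: the algebraic multiplicity is 3.

rank(A + I) = 1, so the eigenspace has dimension 3 - 1 = 2: the geometric multiplicity is 2.

Since 2 < 3, A is not diagonalizable.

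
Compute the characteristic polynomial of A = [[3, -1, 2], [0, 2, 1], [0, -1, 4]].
xI - A = [[x - 3, 1, -2], [0, x - 2, -1], [0, 1, x - 4]].

Expanding det(xI - A) along the first row:
det(xI - A) = + (x - 3)·det([[x - 2, -1], [1, x - 4]]) - (1)·det([[0, -1], [0, x - 4]]) + (-2)·det([[0, x - 2], [0, 1]]).

Evaluating gives χ_A(x) = x^3 - 9x^2 + 27x - 27 = (x - 3)^3.

χ_A(x) = (x - 3)^3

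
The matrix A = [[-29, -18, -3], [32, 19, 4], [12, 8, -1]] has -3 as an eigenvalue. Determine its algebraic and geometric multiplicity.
algebraic multiplicity 2, geometric multiplicity 1

The characteristic polynomial is (x + 3)^2(x + 5), so the factor x + 3 appears with exponent 2: the algebraic multiplicity is 2.

rank(A + 3I) = 2, so the eigenspace has dimension 3 - 2 = 1: the geometric multiplicity is 1.

Since 1 < 2, A is not diagonalizable.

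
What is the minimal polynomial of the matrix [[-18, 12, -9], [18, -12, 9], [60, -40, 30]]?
m_A(x) = x^2

The characteristic polynomial factors as x^3. The minimal polynomial is ∏(x - λ)^{k_λ} where k_λ is the size of the largest Jordan block at λ.

For λ = 0: rank(A) = 1, and the largest Jordan block has size 2 (the smallest k with rank(A^k) = rank(A^(k+1))).

So m_A(x) = x^2.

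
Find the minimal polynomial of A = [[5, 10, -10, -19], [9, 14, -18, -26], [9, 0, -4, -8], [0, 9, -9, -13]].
m_A(x) = (x - 5)^2(x + 4)^2

The characteristic polynomial factors as (x - 5)^2(x + 4)^2. The minimal polynomial is ∏(x - λ)^{k_λ} where k_λ is the size of the largest Jordan block at λ.

For λ = -4: rank(A + 4I) = 3, and the largest Jordan block has size 2 (the smallest k with rank((A + 4I)^k) = rank((A + 4I)^(k+1))).
For λ = 5: rank(A - 5I) = 3, and the largest Jordan block has size 2 (the smallest k with rank((A - 5I)^k) = rank((A - 5I)^(k+1))).

So m_A(x) = (x - 5)^2(x + 4)^2.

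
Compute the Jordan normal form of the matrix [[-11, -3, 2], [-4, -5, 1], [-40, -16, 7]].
The characteristic polynomial is det(xI - A) = (x + 3)^3, so the eigenvalues are -3 (algebraic multiplicity 3).

For λ = -3: rank(A + 3I) = 2, rank((A + 3I)^2) = 1, rank((A + 3I)^3) = 0. The eigenspace has dimension 3 - 2 = 1, so there is 1 Jordan block; the rank sequence gives block sizes [3].

Assembling the blocks gives the Jordan form J above.

J = [[-3, 1, 0], [0, -3, 1], [0, 0, -3]]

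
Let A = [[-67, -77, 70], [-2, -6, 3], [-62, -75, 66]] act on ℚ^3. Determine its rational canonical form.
R = [[0, 0, 75], [1, 0, 5], [0, 1, -7]]

The invariant factors of A (the non-unit diagonal entries of the Smith normal form of xI - A over ℚ[x]) are (x - 3)(x + 5)^2, each dividing the next. The characteristic polynomial is their product, (x - 3)(x + 5)^2.

The rational canonical form is the block-diagonal matrix of companion matrices C(f_i):
R = [[0, 0, 75], [1, 0, 5], [0, 1, -7]].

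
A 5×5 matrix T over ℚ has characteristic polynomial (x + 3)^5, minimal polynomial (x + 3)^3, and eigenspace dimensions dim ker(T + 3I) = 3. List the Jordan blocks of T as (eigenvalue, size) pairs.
λ = -3: algebraic multiplicity 5 (exponent in χ_T), largest block size 3 (exponent in m_T), 3 blocks (geometric multiplicity). These force block sizes [3, 1, 1].

Jordan blocks: (-3, 3), (-3, 1), (-3, 1)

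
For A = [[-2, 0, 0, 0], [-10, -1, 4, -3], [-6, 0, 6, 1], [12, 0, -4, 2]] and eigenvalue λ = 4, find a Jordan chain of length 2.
We seek v_1 ∈ ker((A - 4I)^2) \ ker(A - 4I), then set v_{i+1} = (A - 4I) v_i.

One such chain is v_1 = [[0, 1, 1, -1]]^T, v_2 = [[0, 2, 1, -2]]^T. Check: (A - 4I) v_2 = [[0, 0, 0, 0]]^T = 0.

v_1 = [[0, 1, 1, -1]]^T, v_2 = [[0, 2, 1, -2]]^T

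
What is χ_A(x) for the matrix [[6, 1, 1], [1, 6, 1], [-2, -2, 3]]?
xI - A = [[x - 6, -1, -1], [-1, x - 6, -1], [2, 2, x - 3]].

Expanding det(xI - A) along the first row:
det(xI - A) = + (x - 6)·det([[x - 6, -1], [2, x - 3]]) - (-1)·det([[-1, -1], [2, x - 3]]) + (-1)·det([[-1, x - 6], [2, 2]]).

Evaluating gives χ_A(x) = x^3 - 15x^2 + 75x - 125 = (x - 5)^3.

χ_A(x) = (x - 5)^3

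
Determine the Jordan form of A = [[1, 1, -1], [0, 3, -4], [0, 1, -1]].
The characteristic polynomial is det(xI - A) = (x - 1)^3, so the eigenvalues are 1 (algebraic multiplicity 3).

For λ = 1: rank(A - I) = 2, rank((A - I)^2) = 1, rank((A - I)^3) = 0. The eigenspace has dimension 3 - 2 = 1, so there is 1 Jordan block; the rank sequence gives block sizes [3].

Assembling the blocks gives the Jordan form J above.

J = [[1, 1, 0], [0, 1, 1], [0, 0, 1]]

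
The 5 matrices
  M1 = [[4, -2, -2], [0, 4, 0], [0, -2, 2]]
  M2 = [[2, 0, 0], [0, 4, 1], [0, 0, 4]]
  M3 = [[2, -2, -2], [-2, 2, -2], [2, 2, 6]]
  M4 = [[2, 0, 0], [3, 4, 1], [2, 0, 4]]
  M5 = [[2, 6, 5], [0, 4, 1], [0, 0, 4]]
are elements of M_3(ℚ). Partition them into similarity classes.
Characteristic polynomials: χ_{M1} = (x - 4)^2(x - 2), χ_{M2} = (x - 4)^2(x - 2), χ_{M3} = (x - 4)^2(x - 2), χ_{M4} = (x - 4)^2(x - 2), χ_{M5} = (x - 4)^2(x - 2).

{M1, M3}: invariant factors x - 4, (x - 4)(x - 2).

{M2, M4, M5}: invariant factors (x - 4)^2(x - 2).

Matrices are similar if and only if their invariant-factor lists agree; the partition into similarity classes is {M1, M3}, {M2, M4, M5}.

2 classes: {M1, M3}, {M2, M4, M5}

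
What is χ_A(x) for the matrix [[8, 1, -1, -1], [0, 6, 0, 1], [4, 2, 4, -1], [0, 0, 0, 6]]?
χ_A(x) = (x - 6)^4

xI - A = [[x - 8, -1, 1, 1], [0, x - 6, 0, -1], [-4, -2, x - 4, 1], [0, 0, 0, x - 6]].

Expanding det(xI - A) along the first row:
det(xI - A) = + (x - 8)·det([[x - 6, 0, -1], [-2, x - 4, 1], [0, 0, x - 6]]) - (-1)·det([[0, 0, -1], [-4, x - 4, 1], [0, 0, x - 6]]) + (1)·det([[0, x - 6, -1], [-4, -2, 1], [0, 0, x - 6]]) - (1)·det([[0, x - 6, 0], [-4, -2, x - 4], [0, 0, 0]]).

Evaluating gives χ_A(x) = x^4 - 24x^3 + 216x^2 - 864x + 1296 = (x - 6)^4.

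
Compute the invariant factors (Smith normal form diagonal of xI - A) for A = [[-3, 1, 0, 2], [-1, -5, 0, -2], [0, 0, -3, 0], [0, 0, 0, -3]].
The Jordan structure of A has elementary divisors (x + 4)^2, (x + 3), (x + 3). Arranging the block sizes at each eigenvalue in decreasing order and taking row products gives the invariant factors.

Invariant factors (smallest first, each dividing the next): x + 3, (x + 3)(x + 4)^2.

Check: the last factor (x + 3)(x + 4)^2 is the minimal polynomial, and the product (x + 3)^2(x + 4)^2 is the characteristic polynomial.

x + 3, (x + 3)(x + 4)^2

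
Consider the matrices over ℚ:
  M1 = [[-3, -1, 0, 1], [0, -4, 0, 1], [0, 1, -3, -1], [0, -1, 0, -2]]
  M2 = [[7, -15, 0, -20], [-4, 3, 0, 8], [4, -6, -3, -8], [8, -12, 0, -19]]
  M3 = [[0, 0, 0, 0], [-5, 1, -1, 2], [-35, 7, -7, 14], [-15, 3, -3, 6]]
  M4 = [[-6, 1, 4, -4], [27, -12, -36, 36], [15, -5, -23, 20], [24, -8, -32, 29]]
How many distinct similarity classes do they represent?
Characteristic polynomials: χ_{M1} = (x + 3)^4, χ_{M2} = (x + 3)^4, χ_{M3} = x^4, χ_{M4} = (x + 3)^4.

{M1, M2, M4}: invariant factors x + 3, x + 3, (x + 3)^2.

{M3}: invariant factors x, x, x^2.

Matrices are similar if and only if their invariant-factor lists agree; the partition into similarity classes is {M1, M2, M4}, {M3}.

2 classes: {M1, M2, M4}, {M3}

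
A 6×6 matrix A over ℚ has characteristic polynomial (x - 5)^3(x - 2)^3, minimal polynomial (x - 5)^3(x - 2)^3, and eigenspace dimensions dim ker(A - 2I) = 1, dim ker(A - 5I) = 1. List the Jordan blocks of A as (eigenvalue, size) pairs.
Jordan blocks: (2, 3), (5, 3)

λ = 2: algebraic multiplicity 3 (exponent in χ_A), largest block size 3 (exponent in m_A), 1 block (geometric multiplicity). This forces block sizes [3].
λ = 5: algebraic multiplicity 3 (exponent in χ_A), largest block size 3 (exponent in m_A), 1 block (geometric multiplicity). This forces block sizes [3].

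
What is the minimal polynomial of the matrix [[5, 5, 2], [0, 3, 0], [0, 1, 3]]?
m_A(x) = (x - 5)(x - 3)^2

The characteristic polynomial factors as (x - 5)(x - 3)^2. The minimal polynomial is ∏(x - λ)^{k_λ} where k_λ is the size of the largest Jordan block at λ.

For λ = 3: rank(A - 3I) = 2, and the largest Jordan block has size 2 (the smallest k with rank((A - 3I)^k) = rank((A - 3I)^(k+1))).
For λ = 5: rank(A - 5I) = 2, and the largest Jordan block has size 1 (the smallest k with rank((A - 5I)^k) = rank((A - 5I)^(k+1))).

So m_A(x) = (x - 5)(x - 3)^2.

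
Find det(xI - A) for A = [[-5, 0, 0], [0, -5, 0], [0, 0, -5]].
χ_A(x) = (x + 5)^3

xI - A = [[x + 5, 0, 0], [0, x + 5, 0], [0, 0, x + 5]].

Expanding det(xI - A) along the first row:
det(xI - A) = + (x + 5)·det([[x + 5, 0], [0, x + 5]]) - (0)·det([[0, 0], [0, x + 5]]) + (0)·det([[0, x + 5], [0, 0]]).

Evaluating gives χ_A(x) = x^3 + 15x^2 + 75x + 125 = (x + 5)^3.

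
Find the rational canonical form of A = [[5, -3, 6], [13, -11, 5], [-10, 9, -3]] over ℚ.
The invariant factors of A (the non-unit diagonal entries of the Smith normal form of xI - A over ℚ[x]) are (x + 5)(x^2 + 4x - 3), each dividing the next. The characteristic polynomial is their product, (x + 5)(x^2 + 4x - 3).

The rational canonical form is the block-diagonal matrix of companion matrices C(f_i):
R = [[0, 0, 15], [1, 0, -17], [0, 1, -9]].

Note the characteristic polynomial does not split into linear factors over ℚ, so A has no Jordan form over ℚ; the rational canonical form exists over any field.

R = [[0, 0, 15], [1, 0, -17], [0, 1, -9]]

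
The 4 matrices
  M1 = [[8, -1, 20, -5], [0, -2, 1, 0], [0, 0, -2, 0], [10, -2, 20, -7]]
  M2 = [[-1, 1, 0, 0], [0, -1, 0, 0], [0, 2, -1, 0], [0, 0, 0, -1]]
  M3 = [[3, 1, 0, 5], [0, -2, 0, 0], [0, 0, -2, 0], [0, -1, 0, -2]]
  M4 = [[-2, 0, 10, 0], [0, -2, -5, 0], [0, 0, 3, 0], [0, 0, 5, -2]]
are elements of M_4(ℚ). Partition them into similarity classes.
Characteristic polynomials: χ_{M1} = (x - 3)(x + 2)^3, χ_{M2} = (x + 1)^4, χ_{M3} = (x - 3)(x + 2)^3, χ_{M4} = (x - 3)(x + 2)^3.

{M1}: invariant factors (x - 3)(x + 2)^3.

{M2}: invariant factors x + 1, x + 1, (x + 1)^2.

{M3}: invariant factors x + 2, (x - 3)(x + 2)^2.

{M4}: invariant factors x + 2, x + 2, (x - 3)(x + 2).

Matrices are similar if and only if their invariant-factor lists agree; the partition into similarity classes is {M1}, {M2}, {M3}, {M4}.

4 classes: {M1}, {M2}, {M3}, {M4}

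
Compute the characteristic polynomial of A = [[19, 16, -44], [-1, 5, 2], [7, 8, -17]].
xI - A = [[x - 19, -16, 44], [1, x - 5, -2], [-7, -8, x + 17]].

Expanding det(xI - A) along the first row:
det(xI - A) = + (x - 19)·det([[x - 5, -2], [-8, x + 17]]) - (-16)·det([[1, -2], [-7, x + 17]]) + (44)·det([[1, x - 5], [-7, -8]]).

Evaluating gives χ_A(x) = x^3 - 7x^2 - 5x + 75 = (x - 5)^2(x + 3).

χ_A(x) = (x - 5)^2(x + 3)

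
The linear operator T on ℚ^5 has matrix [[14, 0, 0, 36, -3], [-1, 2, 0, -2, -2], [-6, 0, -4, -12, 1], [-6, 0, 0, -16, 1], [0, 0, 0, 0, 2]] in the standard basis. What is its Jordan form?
J = [[-4, 0, 0, 0, 0], [0, -4, 0, 0, 0], [0, 0, 2, 1, 0], [0, 0, 0, 2, 1], [0, 0, 0, 0, 2]]

The characteristic polynomial is det(xI - A) = (x - 2)^3(x + 4)^2, so the eigenvalues are -4 (algebraic multiplicity 2), 2 (algebraic multiplicity 3).

For λ = -4: rank(A + 4I) = 3. The eigenspace has dimension 5 - 3 = 2, so there are 2 Jordan blocks; the rank sequence gives block sizes [1, 1].

For λ = 2: rank(A - 2I) = 4, rank((A - 2I)^2) = 3, rank((A - 2I)^3) = 2. The eigenspace has dimension 5 - 4 = 1, so there is 1 Jordan block; the rank sequence gives block sizes [3].

Assembling the blocks gives the Jordan form J above.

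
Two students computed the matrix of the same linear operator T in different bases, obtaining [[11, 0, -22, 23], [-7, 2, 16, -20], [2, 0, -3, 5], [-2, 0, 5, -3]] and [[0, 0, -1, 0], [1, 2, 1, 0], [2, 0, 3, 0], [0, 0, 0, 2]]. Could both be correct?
Both have characteristic polynomial (x - 2)^3(x - 1), but the minimal polynomial of A is (x - 2)^3(x - 1) while the minimal polynomial of B is (x - 2)^2(x - 1). The minimal polynomial is a similarity invariant, so A and B are not similar.

No.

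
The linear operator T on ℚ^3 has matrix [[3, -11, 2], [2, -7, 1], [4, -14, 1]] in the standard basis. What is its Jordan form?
The characteristic polynomial is det(xI - A) = (x + 1)^3, so the eigenvalues are -1 (algebraic multiplicity 3).

For λ = -1: rank(A + I) = 2, rank((A + I)^2) = 1, rank((A + I)^3) = 0. The eigenspace has dimension 3 - 2 = 1, so there is 1 Jordan block; the rank sequence gives block sizes [3].

Assembling the blocks gives the Jordan form J above.

J = [[-1, 1, 0], [0, -1, 1], [0, 0, -1]]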